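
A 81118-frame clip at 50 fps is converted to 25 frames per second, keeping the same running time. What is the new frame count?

40559 frames

Frames at target rate = 81118 × (25) / (50) = 40559.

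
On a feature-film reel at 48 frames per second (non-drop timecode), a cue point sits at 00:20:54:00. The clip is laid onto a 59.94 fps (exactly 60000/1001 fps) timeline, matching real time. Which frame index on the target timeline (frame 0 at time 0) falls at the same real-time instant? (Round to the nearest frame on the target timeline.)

frame 75165

Source frame index: (0×3600 + 20×60 + 54) × 48 + 0 = 60192.
Real time: 60192 / (48) = 1254 s.
Target frame: (1254) × (60000/1001) = 6840000/91 ≈ 75164.835 → 75165.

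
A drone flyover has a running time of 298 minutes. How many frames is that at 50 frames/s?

298 min = 17880 s.
Frames = 17880 × 50 = 894000.

894000 frames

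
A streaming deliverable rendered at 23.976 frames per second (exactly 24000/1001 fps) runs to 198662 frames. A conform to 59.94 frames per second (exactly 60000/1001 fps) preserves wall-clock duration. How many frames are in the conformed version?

496655 frames

Target frames = source frames × (target rate / source rate) = 198662 × (60000/1001)/(24000/1001) = 198662 × 5/2 = 496655.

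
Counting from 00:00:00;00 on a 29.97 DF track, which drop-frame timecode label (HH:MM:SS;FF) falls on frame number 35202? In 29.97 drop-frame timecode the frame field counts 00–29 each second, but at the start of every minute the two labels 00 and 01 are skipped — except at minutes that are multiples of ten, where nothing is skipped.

Each 10-minute DF block holds 10 × 60 × 30 − 9 × 2 = 17982 frames. 35202 ÷ 17982 → 1 full block, remainder 17220.
Within the partial block the first minute is 1800 frames and each further minute 1798, so 9 further minute boundaries passed. Total skipped labels = 18 × 1 + 2 × 9 = 36.
Non-drop label index = 35202 + 36 = 35238; at 30 labels/s that is 00:19:34:18, i.e. DF 00:19:34;18.

00:19:34;18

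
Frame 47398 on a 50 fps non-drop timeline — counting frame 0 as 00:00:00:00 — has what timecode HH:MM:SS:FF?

47398 ÷ 50 = 947 full seconds, remainder 48 frames.
947 s = 0 h 15 min 47 s.
Timecode: 00:15:47:48.

00:15:47:48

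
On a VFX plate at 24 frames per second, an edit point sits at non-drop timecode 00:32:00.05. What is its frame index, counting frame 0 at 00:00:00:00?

46085

Total seconds to the label: (0 × 3600 + 32 × 60 + 0) = 1920.
Frame index = 1920 × 24 + 5 = 46085.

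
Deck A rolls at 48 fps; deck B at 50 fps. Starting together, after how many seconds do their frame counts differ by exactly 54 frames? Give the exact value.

27 seconds

The gap grows by |50 − 48| = 2 frames per second.
Time for a 54-frame gap: 54 ÷ (2) = 27 s.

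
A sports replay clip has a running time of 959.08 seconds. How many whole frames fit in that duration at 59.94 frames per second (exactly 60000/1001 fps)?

57487 frames

Frames = 959.08 × 60000/1001 = 57544800/1001 ≈ 57487.3127.
Complete frames: 57487.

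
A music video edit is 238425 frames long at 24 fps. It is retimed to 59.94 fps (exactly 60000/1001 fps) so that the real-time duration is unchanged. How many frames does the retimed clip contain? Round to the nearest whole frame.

Frames at target rate = 238425 × (60000/1001) / (24) = 54187500/91 ≈ 595467.033.
Nearest whole frame: 595467.

595467 frames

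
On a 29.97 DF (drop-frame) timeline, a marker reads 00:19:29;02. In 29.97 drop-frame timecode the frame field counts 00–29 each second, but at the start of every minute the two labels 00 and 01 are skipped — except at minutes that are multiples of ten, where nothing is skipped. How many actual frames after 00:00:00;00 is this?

35036

As if non-drop at 30 labels/s: (0 × 3600 + 19 × 60 + 29) × 30 + 2 = 35072.
Minute boundaries passed: 19; those not divisible by 10: 19 − 1 = 18; dropped labels = 2 × 18 = 36.
Actual frame index = 35072 − 36 = 35036.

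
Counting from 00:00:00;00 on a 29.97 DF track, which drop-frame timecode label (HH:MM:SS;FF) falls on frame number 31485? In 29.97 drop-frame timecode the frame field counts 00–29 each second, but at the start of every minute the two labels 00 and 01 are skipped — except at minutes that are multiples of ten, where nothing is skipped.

Each 10-minute DF block holds 10 × 60 × 30 − 9 × 2 = 17982 frames. 31485 ÷ 17982 → 1 full block, remainder 13503.
Within the partial block the first minute is 1800 frames and each further minute 1798, so 7 further minute boundaries passed. Total skipped labels = 18 × 1 + 2 × 7 = 32.
Non-drop label index = 31485 + 32 = 31517; at 30 labels/s that is 00:17:30:17, i.e. DF 00:17:30;17.

00:17:30;17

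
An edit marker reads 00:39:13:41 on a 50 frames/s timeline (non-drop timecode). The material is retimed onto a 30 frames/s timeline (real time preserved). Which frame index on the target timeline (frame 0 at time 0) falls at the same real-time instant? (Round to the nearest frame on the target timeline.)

Source frame index: (0×3600 + 39×60 + 13) × 50 + 41 = 117691.
Real time: 117691 / (50) = 117691/50 s.
Target frame: (117691/50) × (30) = 353073/5 ≈ 70614.600 → 70615.

frame 70615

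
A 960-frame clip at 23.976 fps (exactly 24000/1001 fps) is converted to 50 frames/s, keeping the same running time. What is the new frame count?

2002 frames

Target frames = source frames × (target rate / source rate) = 960 × (50)/(24000/1001) = 960 × 1001/480 = 2002.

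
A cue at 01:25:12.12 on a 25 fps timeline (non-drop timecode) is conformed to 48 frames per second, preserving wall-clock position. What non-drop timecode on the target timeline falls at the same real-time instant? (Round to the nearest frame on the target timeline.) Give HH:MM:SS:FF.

01:25:12:23

Source frame index: (1×3600 + 25×60 + 12) × 25 + 12 = 127812.
Real time: 127812 / (25) = 127812/25 s.
Target frame: (127812/25) × (48) = 6134976/25 ≈ 245399.040 → 245399.
At 48 labels/s: frame 245399 → 01:25:12:23.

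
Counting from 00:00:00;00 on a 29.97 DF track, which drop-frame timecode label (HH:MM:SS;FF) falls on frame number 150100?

01:23:28;10

Ten DF minutes hold 17982 frames, so frame 150100 lies in block 8 (frames 143856–161837) with 6244 frames into that block.
The block's first minute is 1800 frames and the rest 1798 each; 6244 frames reaches minute 3, so 8 × 18 + 3 × 2 = 150 labels have been skipped so far.
Adding those back, label number 150100 + 150 = 150250 at 30 labels/s is 5008 s + 10 f = 1 h 23 min 28 s frame 10, i.e. 01:23:28;10.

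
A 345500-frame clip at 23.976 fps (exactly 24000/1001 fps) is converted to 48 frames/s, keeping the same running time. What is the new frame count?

Target frames = source frames × (target rate / source rate) = 345500 × (48)/(24000/1001) = 345500 × 1001/500 = 691691.

691691 frames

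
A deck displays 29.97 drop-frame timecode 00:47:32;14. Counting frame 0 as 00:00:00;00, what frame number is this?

As if non-drop at 30 labels/s: (0 × 3600 + 47 × 60 + 32) × 30 + 14 = 85574.
Minute boundaries passed: 47; those not divisible by 10: 47 − 4 = 43; dropped labels = 2 × 43 = 86.
Actual frame index = 85574 − 86 = 85488.

85488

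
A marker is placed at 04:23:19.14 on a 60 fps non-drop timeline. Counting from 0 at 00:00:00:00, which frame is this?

Total seconds to the label: (4 × 3600 + 23 × 60 + 19) = 15799.
Frame index = 15799 × 60 + 14 = 947954.

947954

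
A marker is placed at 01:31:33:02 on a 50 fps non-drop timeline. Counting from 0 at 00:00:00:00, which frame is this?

Total seconds to the label: (1 × 3600 + 31 × 60 + 33) = 5493.
Frame index = 5493 × 50 + 2 = 274652.

274652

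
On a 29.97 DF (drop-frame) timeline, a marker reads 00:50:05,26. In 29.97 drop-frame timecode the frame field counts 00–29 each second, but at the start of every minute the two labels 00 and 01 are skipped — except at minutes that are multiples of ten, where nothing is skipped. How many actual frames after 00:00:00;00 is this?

90086

As if non-drop at 30 labels/s: (0 × 3600 + 50 × 60 + 5) × 30 + 26 = 90176.
Minute boundaries passed: 50; those not divisible by 10: 50 − 5 = 45; dropped labels = 2 × 45 = 90.
Actual frame index = 90176 − 90 = 90086.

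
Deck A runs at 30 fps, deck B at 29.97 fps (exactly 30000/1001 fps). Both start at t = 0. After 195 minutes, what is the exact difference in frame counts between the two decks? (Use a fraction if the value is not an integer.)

27000/77 frames

195 min = 11700 s.
A emits 30 × 11700 = 351000 frames; B emits 30000/1001 × 11700 = 27000000/77.
Difference = 27000/77 frames (≈ 350.6494); B is behind A.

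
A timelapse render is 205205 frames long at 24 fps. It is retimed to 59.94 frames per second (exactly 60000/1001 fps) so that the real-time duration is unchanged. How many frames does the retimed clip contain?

512500 frames

Target frames = source frames × (target rate / source rate) = 205205 × (60000/1001)/(24) = 205205 × 2500/1001 = 512500.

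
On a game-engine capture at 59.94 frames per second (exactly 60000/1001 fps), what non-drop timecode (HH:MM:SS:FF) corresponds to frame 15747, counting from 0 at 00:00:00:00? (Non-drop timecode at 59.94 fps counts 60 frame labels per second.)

00:04:22:27

15747 ÷ 60 = 262 full seconds, remainder 27 frames.
262 s = 0 h 4 min 22 s.
Timecode: 00:04:22:27.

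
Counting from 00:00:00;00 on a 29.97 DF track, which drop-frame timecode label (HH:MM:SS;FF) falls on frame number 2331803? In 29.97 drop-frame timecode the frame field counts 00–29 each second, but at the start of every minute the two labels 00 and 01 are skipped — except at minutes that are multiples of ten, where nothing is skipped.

21:36:44;17

Ten DF minutes hold 17982 frames, so frame 2331803 lies in block 129 (frames 2319678–2337659) with 12125 frames into that block.
The block's first minute is 1800 frames and the rest 1798 each; 12125 frames reaches minute 6, so 129 × 18 + 6 × 2 = 2334 labels have been skipped so far.
Adding those back, label number 2331803 + 2334 = 2334137 at 30 labels/s is 77804 s + 17 f = 21 h 36 min 44 s frame 17, i.e. 21:36:44;17.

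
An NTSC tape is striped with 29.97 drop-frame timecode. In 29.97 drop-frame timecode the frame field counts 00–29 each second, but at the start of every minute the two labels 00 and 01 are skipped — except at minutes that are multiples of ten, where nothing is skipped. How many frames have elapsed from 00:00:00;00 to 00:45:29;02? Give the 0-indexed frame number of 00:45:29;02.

81790

As if non-drop at 30 labels/s: (0 × 3600 + 45 × 60 + 29) × 30 + 2 = 81872.
Minute boundaries passed: 45; those not divisible by 10: 45 − 4 = 41; dropped labels = 2 × 41 = 82.
Actual frame index = 81872 − 82 = 81790.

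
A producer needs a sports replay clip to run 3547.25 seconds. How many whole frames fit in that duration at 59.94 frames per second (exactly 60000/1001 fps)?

212622 frames

Frames = 3547.25 × 60000/1001 = 30405000/143 ≈ 212622.3776.
Complete frames: 212622.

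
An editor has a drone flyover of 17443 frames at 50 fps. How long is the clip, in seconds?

348.86 seconds

Running time = 17443 / (50) = 348.86 s.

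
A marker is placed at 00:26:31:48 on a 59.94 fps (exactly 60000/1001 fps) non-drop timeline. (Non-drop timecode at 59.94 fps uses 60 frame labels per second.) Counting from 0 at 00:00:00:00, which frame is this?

Total seconds to the label: (0 × 3600 + 26 × 60 + 31) = 1591.
Frame index = 1591 × 60 + 48 = 95508.

frame 95508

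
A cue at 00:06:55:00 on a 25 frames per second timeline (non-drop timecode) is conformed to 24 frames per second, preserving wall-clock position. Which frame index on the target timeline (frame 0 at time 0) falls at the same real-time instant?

Source frame index: (0×3600 + 6×60 + 55) × 25 + 0 = 10375.
Real time: 10375 / (25) = 415 s.
Target frame: (415) × (24) = 9960.

frame 9960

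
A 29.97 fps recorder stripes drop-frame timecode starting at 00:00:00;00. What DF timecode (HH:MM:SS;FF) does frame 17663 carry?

00:09:49;11

Each 10-minute DF block holds 10 × 60 × 30 − 9 × 2 = 17982 frames. 17663 ÷ 17982 → 0 full blocks, remainder 17663.
Within the partial block the first minute is 1800 frames and each further minute 1798, so 9 further minute boundaries passed. Total skipped labels = 18 × 0 + 2 × 9 = 18.
Non-drop label index = 17663 + 18 = 17681; at 30 labels/s that is 00:09:49:11, i.e. DF 00:09:49;11.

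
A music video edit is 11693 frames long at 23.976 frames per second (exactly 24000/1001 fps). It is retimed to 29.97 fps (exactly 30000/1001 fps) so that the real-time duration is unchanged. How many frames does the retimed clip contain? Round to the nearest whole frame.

14616 frames

Frames at target rate = 11693 × (30000/1001) / (24000/1001) = 58465/4 ≈ 14616.250.
Nearest whole frame: 14616.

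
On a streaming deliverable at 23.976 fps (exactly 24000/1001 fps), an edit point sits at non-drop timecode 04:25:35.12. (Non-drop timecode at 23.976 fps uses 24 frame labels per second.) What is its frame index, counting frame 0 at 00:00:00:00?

Total seconds to the label: (4 × 3600 + 25 × 60 + 35) = 15935.
Frame index = 15935 × 24 + 12 = 382452.

frame 382452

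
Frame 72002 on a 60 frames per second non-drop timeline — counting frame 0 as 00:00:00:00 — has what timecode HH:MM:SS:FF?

72002 ÷ 60 = 1200 full seconds, remainder 2 frames.
1200 s = 0 h 20 min 0 s.
Timecode: 00:20:00:02.

00:20:00:02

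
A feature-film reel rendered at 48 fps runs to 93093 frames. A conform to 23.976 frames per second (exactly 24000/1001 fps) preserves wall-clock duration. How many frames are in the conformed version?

Target frames = source frames × (target rate / source rate) = 93093 × (24000/1001)/(48) = 93093 × 500/1001 = 46500.

46500 frames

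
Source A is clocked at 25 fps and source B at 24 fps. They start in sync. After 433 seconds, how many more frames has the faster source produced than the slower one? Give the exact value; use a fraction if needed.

433 frames

A emits 25 × 433 = 10825 frames; B emits 24 × 433 = 10392.
Difference = 433 frames; B is behind A.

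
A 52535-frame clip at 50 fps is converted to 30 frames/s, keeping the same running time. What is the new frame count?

Target frames = source frames × (target rate / source rate) = 52535 × (30)/(50) = 52535 × 3/5 = 31521.

31521 frames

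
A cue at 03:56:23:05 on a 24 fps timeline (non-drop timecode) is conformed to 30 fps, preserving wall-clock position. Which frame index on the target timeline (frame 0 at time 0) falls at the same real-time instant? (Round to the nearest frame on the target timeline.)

frame 425496

Source frame index: (3×3600 + 56×60 + 23) × 24 + 5 = 340397.
Real time: 340397 / (24) = 340397/24 s.
Target frame: (340397/24) × (30) = 1701985/4 ≈ 425496.250 → 425496.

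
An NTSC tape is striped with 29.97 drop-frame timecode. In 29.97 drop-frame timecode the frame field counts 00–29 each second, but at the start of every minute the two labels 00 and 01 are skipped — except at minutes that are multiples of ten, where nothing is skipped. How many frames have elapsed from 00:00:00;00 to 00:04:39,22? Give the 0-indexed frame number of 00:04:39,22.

Complete 10-minute blocks: 0, each 17982 frames → 0.
Remaining 4 whole minutes in the current block: 1800 + 3 × 1798 = 7194 frames.
Within the current minute: 39 × 30 + 22 − 2 = 1190 (labels ;00/;01 skipped at this minute). Total = 0 + 7194 + 1190 = 8384.

8384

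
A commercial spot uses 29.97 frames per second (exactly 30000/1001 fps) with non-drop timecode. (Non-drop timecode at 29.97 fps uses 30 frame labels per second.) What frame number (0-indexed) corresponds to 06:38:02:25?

frame 716485

Total seconds to the label: (6 × 3600 + 38 × 60 + 2) = 23882.
Frame index = 23882 × 30 + 25 = 716485.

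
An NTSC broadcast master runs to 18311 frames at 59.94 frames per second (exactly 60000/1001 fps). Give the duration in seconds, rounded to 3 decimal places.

Running time = 18311 × 1001/60000 = 18329311/60000 s ≈ 305.489 s.

305.489 seconds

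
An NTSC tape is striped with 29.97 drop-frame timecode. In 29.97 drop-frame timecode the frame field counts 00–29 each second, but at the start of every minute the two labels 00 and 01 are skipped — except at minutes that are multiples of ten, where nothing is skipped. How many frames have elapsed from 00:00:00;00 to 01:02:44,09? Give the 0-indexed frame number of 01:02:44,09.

112817

Complete 10-minute blocks: 6, each 17982 frames → 107892.
Remaining 2 whole minutes in the current block: 1800 + 1 × 1798 = 3598 frames.
Within the current minute: 44 × 30 + 9 − 2 = 1327 (labels ;00/;01 skipped at this minute). Total = 107892 + 3598 + 1327 = 112817.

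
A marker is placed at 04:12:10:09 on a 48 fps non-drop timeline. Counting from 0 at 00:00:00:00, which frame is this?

726249

Total seconds to the label: (4 × 3600 + 12 × 60 + 10) = 15130.
Frame index = 15130 × 48 + 9 = 726249.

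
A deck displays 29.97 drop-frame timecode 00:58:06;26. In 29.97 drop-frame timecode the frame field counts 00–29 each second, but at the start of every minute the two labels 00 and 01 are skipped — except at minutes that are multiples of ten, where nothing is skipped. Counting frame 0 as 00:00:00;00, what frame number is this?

104500

As if non-drop at 30 labels/s: (0 × 3600 + 58 × 60 + 6) × 30 + 26 = 104606.
Minute boundaries passed: 58; those not divisible by 10: 58 − 5 = 53; dropped labels = 2 × 53 = 106.
Actual frame index = 104606 − 106 = 104500.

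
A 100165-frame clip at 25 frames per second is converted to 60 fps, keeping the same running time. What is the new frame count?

240396 frames

Target frames = source frames × (target rate / source rate) = 100165 × (60)/(25) = 100165 × 12/5 = 240396.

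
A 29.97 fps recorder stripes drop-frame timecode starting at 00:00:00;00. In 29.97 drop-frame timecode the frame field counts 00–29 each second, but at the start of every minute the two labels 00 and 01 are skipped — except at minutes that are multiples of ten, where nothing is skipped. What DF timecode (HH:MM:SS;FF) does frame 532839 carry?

Each 10-minute DF block holds 10 × 60 × 30 − 9 × 2 = 17982 frames. 532839 ÷ 17982 → 29 full blocks, remainder 11361.
Within the partial block the first minute is 1800 frames and each further minute 1798, so 6 further minute boundaries passed. Total skipped labels = 18 × 29 + 2 × 6 = 534.
Non-drop label index = 532839 + 534 = 533373; at 30 labels/s that is 04:56:19:03, i.e. DF 04:56:19;03.

04:56:19;03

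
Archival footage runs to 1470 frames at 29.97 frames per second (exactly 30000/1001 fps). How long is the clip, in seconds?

49.049 seconds

Running time = 1470 / (30000/1001) = 49.049 s.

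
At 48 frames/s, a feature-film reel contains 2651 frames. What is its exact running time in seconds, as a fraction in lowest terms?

Running time = 2651 ÷ (48) = 2651 × 1/48 = 2651/48 s.

2651/48 seconds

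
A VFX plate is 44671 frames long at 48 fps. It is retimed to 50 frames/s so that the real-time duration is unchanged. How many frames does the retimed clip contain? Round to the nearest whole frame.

Frames at target rate = 44671 × (50) / (48) = 1116775/24 ≈ 46532.292.
Nearest whole frame: 46532.

46532 frames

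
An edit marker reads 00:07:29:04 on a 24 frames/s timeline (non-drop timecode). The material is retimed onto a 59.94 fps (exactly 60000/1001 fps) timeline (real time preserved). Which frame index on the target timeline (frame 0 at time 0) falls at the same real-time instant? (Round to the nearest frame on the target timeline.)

frame 26923

Source frame index: (0×3600 + 7×60 + 29) × 24 + 4 = 10780.
Real time: 10780 / (24) = 2695/6 s.
Target frame: (2695/6) × (60000/1001) = 350000/13 ≈ 26923.077 → 26923.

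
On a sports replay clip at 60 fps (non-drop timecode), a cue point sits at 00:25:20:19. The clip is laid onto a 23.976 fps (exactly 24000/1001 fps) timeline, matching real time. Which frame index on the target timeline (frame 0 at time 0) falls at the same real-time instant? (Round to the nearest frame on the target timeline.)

Source frame index: (0×3600 + 25×60 + 20) × 60 + 19 = 91219.
Real time: 91219 / (60) = 91219/60 s.
Target frame: (91219/60) × (24000/1001) = 36487600/1001 ≈ 36451.149 → 36451.

frame 36451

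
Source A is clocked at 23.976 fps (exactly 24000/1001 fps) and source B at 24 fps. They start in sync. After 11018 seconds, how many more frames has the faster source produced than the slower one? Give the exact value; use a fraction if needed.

A emits 24000/1001 × 11018 = 37776000/143 frames; B emits 24 × 11018 = 264432.
Difference = 37776/143 frames (≈ 264.1678); B is ahead of A.

37776/143 frames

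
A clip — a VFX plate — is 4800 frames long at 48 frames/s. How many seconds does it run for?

Running time = 4800 / (48) = 100 s.

100 seconds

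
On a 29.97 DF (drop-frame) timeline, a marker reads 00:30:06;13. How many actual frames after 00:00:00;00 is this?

Complete 10-minute blocks: 3, each 17982 frames → 53946.
Remaining 0 whole minutes in the current block: 0 frames.
Within the current minute: 6 × 30 + 13 = 193. Total = 53946 + 0 + 193 = 54139.

54139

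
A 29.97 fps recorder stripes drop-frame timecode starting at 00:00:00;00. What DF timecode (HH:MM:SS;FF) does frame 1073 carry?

00:00:35;23

Each 10-minute DF block holds 10 × 60 × 30 − 9 × 2 = 17982 frames. 1073 ÷ 17982 → 0 full blocks, remainder 1073.
Within the partial block the first minute is 1800 frames and each further minute 1798, so 0 further minute boundaries passed. Total skipped labels = 18 × 0 + 2 × 0 = 0.
Non-drop label index = 1073 + 0 = 1073; at 30 labels/s that is 00:00:35:23, i.e. DF 00:00:35;23.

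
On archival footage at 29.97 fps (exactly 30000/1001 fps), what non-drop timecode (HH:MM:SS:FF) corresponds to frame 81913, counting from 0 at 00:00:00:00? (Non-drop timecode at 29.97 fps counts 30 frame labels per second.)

00:45:30:13

81913 ÷ 30 = 2730 full seconds, remainder 13 frames.
2730 s = 0 h 45 min 30 s.
Timecode: 00:45:30:13.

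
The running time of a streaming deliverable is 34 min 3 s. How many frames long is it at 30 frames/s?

61290 frames

34 min 3 s = 2043 s.
Frames = 2043 × 30 = 61290.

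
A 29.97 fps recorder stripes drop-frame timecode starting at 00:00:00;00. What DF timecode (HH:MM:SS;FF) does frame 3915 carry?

00:02:10;19

Ten DF minutes hold 17982 frames, so frame 3915 lies in block 0 (frames 0–17981) with 3915 frames into that block.
The block's first minute is 1800 frames and the rest 1798 each; 3915 frames reaches minute 2, so 0 × 18 + 2 × 2 = 4 labels have been skipped so far.
Adding those back, label number 3915 + 4 = 3919 at 30 labels/s is 130 s + 19 f = 0 h 2 min 10 s frame 19, i.e. 00:02:10;19.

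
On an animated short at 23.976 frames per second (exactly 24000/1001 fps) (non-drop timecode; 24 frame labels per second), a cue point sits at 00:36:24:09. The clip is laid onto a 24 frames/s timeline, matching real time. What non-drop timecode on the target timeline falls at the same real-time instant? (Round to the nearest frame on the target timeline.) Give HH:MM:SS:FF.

Source frame index: (0×3600 + 36×60 + 24) × 24 + 9 = 52425.
Real time: 52425 / (24000/1001) = 699699/320 s.
Target frame: (699699/320) × (24) = 2099097/40 ≈ 52477.425 → 52477.
At 24 labels/s: frame 52477 → 00:36:26:13.

00:36:26:13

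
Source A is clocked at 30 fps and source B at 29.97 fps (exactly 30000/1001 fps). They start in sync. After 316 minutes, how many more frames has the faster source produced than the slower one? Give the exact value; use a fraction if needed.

316 min = 18960 s.
A emits 30 × 18960 = 568800 frames; B emits 30000/1001 × 18960 = 568800000/1001.
Difference = 568800/1001 frames (≈ 568.2318); B is behind A.

568800/1001 frames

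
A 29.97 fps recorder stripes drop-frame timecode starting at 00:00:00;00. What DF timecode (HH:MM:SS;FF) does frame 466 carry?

00:00:15;16

Ten DF minutes hold 17982 frames, so frame 466 lies in block 0 (frames 0–17981) with 466 frames into that block.
The block's first minute is 1800 frames and the rest 1798 each; 466 frames reaches minute 0, so 0 × 18 + 0 × 2 = 0 labels have been skipped so far.
Adding those back, label number 466 + 0 = 466 at 30 labels/s is 15 s + 16 f = 0 h 0 min 15 s frame 16, i.e. 00:00:15;16.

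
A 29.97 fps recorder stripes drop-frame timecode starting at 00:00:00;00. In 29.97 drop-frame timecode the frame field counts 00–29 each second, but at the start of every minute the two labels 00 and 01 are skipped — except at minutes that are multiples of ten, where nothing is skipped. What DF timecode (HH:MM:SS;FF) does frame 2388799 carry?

22:08:26;11

Ten DF minutes hold 17982 frames, so frame 2388799 lies in block 132 (frames 2373624–2391605) with 15175 frames into that block.
The block's first minute is 1800 frames and the rest 1798 each; 15175 frames reaches minute 8, so 132 × 18 + 8 × 2 = 2392 labels have been skipped so far.
Adding those back, label number 2388799 + 2392 = 2391191 at 30 labels/s is 79706 s + 11 f = 22 h 8 min 26 s frame 11, i.e. 22:08:26;11.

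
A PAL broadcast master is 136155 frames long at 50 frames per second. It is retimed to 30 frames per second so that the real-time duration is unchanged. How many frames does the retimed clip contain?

81693 frames

Frames at target rate = 136155 × (30) / (50) = 81693.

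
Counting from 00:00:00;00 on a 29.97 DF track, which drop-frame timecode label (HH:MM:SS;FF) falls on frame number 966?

00:00:32;06

Ten DF minutes hold 17982 frames, so frame 966 lies in block 0 (frames 0–17981) with 966 frames into that block.
The block's first minute is 1800 frames and the rest 1798 each; 966 frames reaches minute 0, so 0 × 18 + 0 × 2 = 0 labels have been skipped so far.
Adding those back, label number 966 + 0 = 966 at 30 labels/s is 32 s + 6 f = 0 h 0 min 32 s frame 6, i.e. 00:00:32;06.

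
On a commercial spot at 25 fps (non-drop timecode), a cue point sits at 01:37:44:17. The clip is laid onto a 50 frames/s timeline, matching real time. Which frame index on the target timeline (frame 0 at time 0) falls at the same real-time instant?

Source frame index: (1×3600 + 37×60 + 44) × 25 + 17 = 146617.
Real time: 146617 / (25) = 146617/25 s.
Target frame: (146617/25) × (50) = 293234.

frame 293234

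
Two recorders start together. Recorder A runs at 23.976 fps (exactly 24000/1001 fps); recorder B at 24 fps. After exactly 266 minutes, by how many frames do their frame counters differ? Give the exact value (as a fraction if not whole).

266 min = 15960 s.
A emits 24000/1001 × 15960 = 54720000/143 frames; B emits 24 × 15960 = 383040.
Difference = 54720/143 frames (≈ 382.6573); B is ahead of A.

54720/143 frames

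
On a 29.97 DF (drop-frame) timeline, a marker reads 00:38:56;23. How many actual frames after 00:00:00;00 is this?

As if non-drop at 30 labels/s: (0 × 3600 + 38 × 60 + 56) × 30 + 23 = 70103.
Minute boundaries passed: 38; those not divisible by 10: 38 − 3 = 35; dropped labels = 2 × 35 = 70.
Actual frame index = 70103 − 70 = 70033.

70033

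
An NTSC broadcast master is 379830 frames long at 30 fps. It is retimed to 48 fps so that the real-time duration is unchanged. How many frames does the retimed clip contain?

607728 frames

Target frames = source frames × (target rate / source rate) = 379830 × (48)/(30) = 379830 × 8/5 = 607728.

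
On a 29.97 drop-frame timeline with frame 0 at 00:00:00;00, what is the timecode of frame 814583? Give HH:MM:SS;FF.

07:32:59;27

Each 10-minute DF block holds 10 × 60 × 30 − 9 × 2 = 17982 frames. 814583 ÷ 17982 → 45 full blocks, remainder 5393.
Within the partial block the first minute is 1800 frames and each further minute 1798, so 2 further minute boundaries passed. Total skipped labels = 18 × 45 + 2 × 2 = 814.
Non-drop label index = 814583 + 814 = 815397; at 30 labels/s that is 07:32:59:27, i.e. DF 07:32:59;27.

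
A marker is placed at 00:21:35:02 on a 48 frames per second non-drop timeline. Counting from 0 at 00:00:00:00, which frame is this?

62162

Total seconds to the label: (0 × 3600 + 21 × 60 + 35) = 1295.
Frame index = 1295 × 48 + 2 = 62162.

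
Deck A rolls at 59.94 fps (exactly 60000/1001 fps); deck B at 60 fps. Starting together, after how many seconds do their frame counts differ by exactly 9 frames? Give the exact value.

The gap grows by |60 − 60000/1001| = 60/1001 frames per second.
Time for a 9-frame gap: 9 ÷ (60/1001) = 150.15 s.

150.15 seconds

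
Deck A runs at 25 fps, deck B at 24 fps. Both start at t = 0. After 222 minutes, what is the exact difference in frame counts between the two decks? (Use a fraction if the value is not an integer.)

13320 frames

222 min = 13320 s.
A emits 25 × 13320 = 333000 frames; B emits 24 × 13320 = 319680.
Difference = 13320 frames; B is behind A.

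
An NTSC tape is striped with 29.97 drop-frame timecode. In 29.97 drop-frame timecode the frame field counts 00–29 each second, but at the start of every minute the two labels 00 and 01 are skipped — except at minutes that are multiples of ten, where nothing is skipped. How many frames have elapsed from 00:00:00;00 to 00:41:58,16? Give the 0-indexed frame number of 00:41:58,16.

Complete 10-minute blocks: 4, each 17982 frames → 71928.
Remaining 1 whole minute in the current block: 1800 + 0 × 1798 = 1800 frames.
Within the current minute: 58 × 30 + 16 − 2 = 1754 (labels ;00/;01 skipped at this minute). Total = 71928 + 1800 + 1754 = 75482.

75482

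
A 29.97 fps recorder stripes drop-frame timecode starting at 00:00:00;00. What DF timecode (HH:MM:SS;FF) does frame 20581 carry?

Each 10-minute DF block holds 10 × 60 × 30 − 9 × 2 = 17982 frames. 20581 ÷ 17982 → 1 full block, remainder 2599.
Within the partial block the first minute is 1800 frames and each further minute 1798, so 1 further minute boundary passed. Total skipped labels = 18 × 1 + 2 × 1 = 20.
Non-drop label index = 20581 + 20 = 20601; at 30 labels/s that is 00:11:26:21, i.e. DF 00:11:26;21.

00:11:26;21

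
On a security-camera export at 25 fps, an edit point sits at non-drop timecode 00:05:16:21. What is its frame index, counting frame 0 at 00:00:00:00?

Total seconds to the label: (0 × 3600 + 5 × 60 + 16) = 316.
Frame index = 316 × 25 + 21 = 7921.

7921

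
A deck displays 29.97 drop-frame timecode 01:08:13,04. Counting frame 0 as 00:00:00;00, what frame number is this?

Complete 10-minute blocks: 6, each 17982 frames → 107892.
Remaining 8 whole minutes in the current block: 1800 + 7 × 1798 = 14386 frames.
Within the current minute: 13 × 30 + 4 − 2 = 392 (labels ;00/;01 skipped at this minute). Total = 107892 + 14386 + 392 = 122670.

122670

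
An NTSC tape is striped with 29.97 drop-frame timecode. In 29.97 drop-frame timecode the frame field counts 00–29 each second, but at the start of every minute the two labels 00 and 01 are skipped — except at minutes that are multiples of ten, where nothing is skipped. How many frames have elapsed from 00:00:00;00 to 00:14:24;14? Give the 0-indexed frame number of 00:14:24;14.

Complete 10-minute blocks: 1, each 17982 frames → 17982.
Remaining 4 whole minutes in the current block: 1800 + 3 × 1798 = 7194 frames.
Within the current minute: 24 × 30 + 14 − 2 = 732 (labels ;00/;01 skipped at this minute). Total = 17982 + 7194 + 732 = 25908.

25908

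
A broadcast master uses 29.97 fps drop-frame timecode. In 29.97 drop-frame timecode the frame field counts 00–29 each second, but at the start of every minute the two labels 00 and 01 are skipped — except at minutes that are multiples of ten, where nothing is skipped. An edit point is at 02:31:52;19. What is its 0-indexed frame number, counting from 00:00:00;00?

Complete 10-minute blocks: 15, each 17982 frames → 269730.
Remaining 1 whole minute in the current block: 1800 + 0 × 1798 = 1800 frames.
Within the current minute: 52 × 30 + 19 − 2 = 1577 (labels ;00/;01 skipped at this minute). Total = 269730 + 1800 + 1577 = 273107.

273107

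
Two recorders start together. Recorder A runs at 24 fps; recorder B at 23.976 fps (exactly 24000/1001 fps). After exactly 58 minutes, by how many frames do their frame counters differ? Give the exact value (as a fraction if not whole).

83520/1001 frames

58 min = 3480 s.
A emits 24 × 3480 = 83520 frames; B emits 24000/1001 × 3480 = 83520000/1001.
Difference = 83520/1001 frames (≈ 83.4366); B is behind A.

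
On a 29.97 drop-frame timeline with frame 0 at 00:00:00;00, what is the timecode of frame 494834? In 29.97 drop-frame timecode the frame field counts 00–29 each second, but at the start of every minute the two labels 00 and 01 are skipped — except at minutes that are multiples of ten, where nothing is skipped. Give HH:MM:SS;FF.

04:35:11;00

Ten DF minutes hold 17982 frames, so frame 494834 lies in block 27 (frames 485514–503495) with 9320 frames into that block.
The block's first minute is 1800 frames and the rest 1798 each; 9320 frames reaches minute 5, so 27 × 18 + 5 × 2 = 496 labels have been skipped so far.
Adding those back, label number 494834 + 496 = 495330 at 30 labels/s is 16511 s + 0 f = 4 h 35 min 11 s frame 0, i.e. 04:35:11;00.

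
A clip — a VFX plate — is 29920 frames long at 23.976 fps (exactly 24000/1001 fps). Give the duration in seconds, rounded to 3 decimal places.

Running time = 29920 × 1001/24000 = 187187/150 s ≈ 1247.913 s.

1247.913 seconds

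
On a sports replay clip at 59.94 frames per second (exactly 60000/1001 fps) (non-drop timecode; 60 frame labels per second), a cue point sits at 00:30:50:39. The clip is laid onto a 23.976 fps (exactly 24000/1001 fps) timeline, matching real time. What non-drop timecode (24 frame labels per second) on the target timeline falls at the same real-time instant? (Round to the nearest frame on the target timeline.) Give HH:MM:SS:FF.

00:30:50:16

Source frame index: (0×3600 + 30×60 + 50) × 60 + 39 = 111039.
Real time: 111039 / (60000/1001) = 37050013/20000 s.
Target frame: (37050013/20000) × (24000/1001) = 222078/5 ≈ 44415.600 → 44416.
At 24 labels/s: frame 44416 → 00:30:50:16.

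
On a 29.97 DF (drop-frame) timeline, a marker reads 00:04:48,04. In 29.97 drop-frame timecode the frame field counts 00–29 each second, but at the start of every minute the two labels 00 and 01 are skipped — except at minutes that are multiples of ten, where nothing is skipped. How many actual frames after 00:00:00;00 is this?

Complete 10-minute blocks: 0, each 17982 frames → 0.
Remaining 4 whole minutes in the current block: 1800 + 3 × 1798 = 7194 frames.
Within the current minute: 48 × 30 + 4 − 2 = 1442 (labels ;00/;01 skipped at this minute). Total = 0 + 7194 + 1442 = 8636.

8636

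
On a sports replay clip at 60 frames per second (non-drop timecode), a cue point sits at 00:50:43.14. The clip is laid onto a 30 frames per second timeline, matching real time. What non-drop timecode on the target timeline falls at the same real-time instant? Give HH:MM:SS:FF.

Source frame index: (0×3600 + 50×60 + 43) × 60 + 14 = 182594.
Real time: 182594 / (60) = 91297/30 s.
Target frame: (91297/30) × (30) = 91297.
At 30 labels/s: frame 91297 → 00:50:43:07.

00:50:43:07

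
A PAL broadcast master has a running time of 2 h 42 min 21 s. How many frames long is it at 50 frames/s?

487050 frames

2 h 42 min 21 s = 9741 s.
Frames = 9741 × 50 = 487050.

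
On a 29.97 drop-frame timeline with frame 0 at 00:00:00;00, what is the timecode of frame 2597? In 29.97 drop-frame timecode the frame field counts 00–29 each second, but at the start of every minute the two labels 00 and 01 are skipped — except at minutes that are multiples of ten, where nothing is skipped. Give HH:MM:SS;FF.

00:01:26;19

Each 10-minute DF block holds 10 × 60 × 30 − 9 × 2 = 17982 frames. 2597 ÷ 17982 → 0 full blocks, remainder 2597.
Within the partial block the first minute is 1800 frames and each further minute 1798, so 1 further minute boundary passed. Total skipped labels = 18 × 0 + 2 × 1 = 2.
Non-drop label index = 2597 + 2 = 2599; at 30 labels/s that is 00:01:26:19, i.e. DF 00:01:26;19.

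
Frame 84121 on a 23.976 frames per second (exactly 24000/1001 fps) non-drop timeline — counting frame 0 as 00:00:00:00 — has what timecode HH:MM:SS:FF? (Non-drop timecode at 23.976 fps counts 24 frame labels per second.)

84121 ÷ 24 = 3505 full seconds, remainder 1 frame.
3505 s = 0 h 58 min 25 s.
Timecode: 00:58:25:01.

00:58:25:01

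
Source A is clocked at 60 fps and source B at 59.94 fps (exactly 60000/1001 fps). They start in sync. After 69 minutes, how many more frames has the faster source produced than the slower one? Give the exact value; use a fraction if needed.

248400/1001 frames

69 min = 4140 s.
A emits 60 × 4140 = 248400 frames; B emits 60000/1001 × 4140 = 248400000/1001.
Difference = 248400/1001 frames (≈ 248.1518); B is behind A.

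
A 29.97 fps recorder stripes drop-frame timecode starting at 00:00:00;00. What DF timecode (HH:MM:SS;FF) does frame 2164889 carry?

20:03:55;05

Ten DF minutes hold 17982 frames, so frame 2164889 lies in block 120 (frames 2157840–2175821) with 7049 frames into that block.
The block's first minute is 1800 frames and the rest 1798 each; 7049 frames reaches minute 3, so 120 × 18 + 3 × 2 = 2166 labels have been skipped so far.
Adding those back, label number 2164889 + 2166 = 2167055 at 30 labels/s is 72235 s + 5 f = 20 h 3 min 55 s frame 5, i.e. 20:03:55;05.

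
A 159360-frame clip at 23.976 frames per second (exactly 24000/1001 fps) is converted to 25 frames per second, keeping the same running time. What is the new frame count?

166166 frames

Target frames = source frames × (target rate / source rate) = 159360 × (25)/(24000/1001) = 159360 × 1001/960 = 166166.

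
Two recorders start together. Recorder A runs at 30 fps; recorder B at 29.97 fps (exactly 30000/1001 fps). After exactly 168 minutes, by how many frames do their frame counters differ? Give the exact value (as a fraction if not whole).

168 min = 10080 s.
A emits 30 × 10080 = 302400 frames; B emits 30000/1001 × 10080 = 43200000/143.
Difference = 43200/143 frames (≈ 302.0979); B is behind A.

43200/143 frames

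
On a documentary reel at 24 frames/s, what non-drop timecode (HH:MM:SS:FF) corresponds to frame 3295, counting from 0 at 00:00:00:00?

00:02:17:07

3295 ÷ 24 = 137 full seconds, remainder 7 frames.
137 s = 0 h 2 min 17 s.
Timecode: 00:02:17:07.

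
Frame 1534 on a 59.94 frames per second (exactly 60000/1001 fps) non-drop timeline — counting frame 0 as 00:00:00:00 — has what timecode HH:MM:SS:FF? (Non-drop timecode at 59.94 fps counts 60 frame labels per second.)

00:00:25:34

1534 ÷ 60 = 25 full seconds, remainder 34 frames.
25 s = 0 h 0 min 25 s.
Timecode: 00:00:25:34.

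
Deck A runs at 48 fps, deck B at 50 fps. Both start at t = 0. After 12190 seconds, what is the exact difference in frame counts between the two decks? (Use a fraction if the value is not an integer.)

24380 frames

A emits 48 × 12190 = 585120 frames; B emits 50 × 12190 = 609500.
Difference = 24380 frames; B is ahead of A.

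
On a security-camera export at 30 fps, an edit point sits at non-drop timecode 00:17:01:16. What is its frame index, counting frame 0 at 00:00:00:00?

30646

Total seconds to the label: (0 × 3600 + 17 × 60 + 1) = 1021.
Frame index = 1021 × 30 + 16 = 30646.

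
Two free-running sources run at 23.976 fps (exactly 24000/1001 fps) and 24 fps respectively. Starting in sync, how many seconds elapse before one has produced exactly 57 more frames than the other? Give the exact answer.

The gap grows by |24 − 24000/1001| = 24/1001 frames per second.
Time for a 57-frame gap: 57 ÷ (24/1001) = 2377.375 s.

2377.375 seconds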